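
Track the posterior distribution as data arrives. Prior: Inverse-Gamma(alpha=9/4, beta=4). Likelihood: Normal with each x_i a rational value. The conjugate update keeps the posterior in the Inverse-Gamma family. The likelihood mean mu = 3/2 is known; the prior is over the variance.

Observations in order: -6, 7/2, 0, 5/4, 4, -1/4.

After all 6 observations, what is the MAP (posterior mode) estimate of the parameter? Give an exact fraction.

639/100

obs 1: x=-6 → posterior Inverse-Gamma(11/4, 257/8)
obs 2: x=7/2 → posterior Inverse-Gamma(13/4, 273/8)
obs 3: x=0 → posterior Inverse-Gamma(15/4, 141/4)
obs 4: x=5/4 → posterior Inverse-Gamma(17/4, 1129/32)
obs 5: x=4 → posterior Inverse-Gamma(19/4, 1229/32)
obs 6: x=-1/4 → posterior Inverse-Gamma(21/4, 639/16)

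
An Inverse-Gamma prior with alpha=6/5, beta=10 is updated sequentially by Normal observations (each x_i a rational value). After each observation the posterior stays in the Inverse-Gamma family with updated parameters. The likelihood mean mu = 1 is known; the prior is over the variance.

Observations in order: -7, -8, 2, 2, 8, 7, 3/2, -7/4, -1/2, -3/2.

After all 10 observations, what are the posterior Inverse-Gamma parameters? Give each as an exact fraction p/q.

obs 1: x=-7 → posterior Inverse-Gamma(17/10, 42)
obs 2: x=-8 → posterior Inverse-Gamma(11/5, 165/2)
obs 3: x=2 → posterior Inverse-Gamma(27/10, 83)
obs 4: x=2 → posterior Inverse-Gamma(16/5, 167/2)
obs 5: x=8 → posterior Inverse-Gamma(37/10, 108)
obs 6: x=7 → posterior Inverse-Gamma(21/5, 126)
obs 7: x=3/2 → posterior Inverse-Gamma(47/10, 1009/8)
obs 8: x=-7/4 → posterior Inverse-Gamma(26/5, 4157/32)
obs 9: x=-1/2 → posterior Inverse-Gamma(57/10, 4193/32)
obs 10: x=-3/2 → posterior Inverse-Gamma(31/5, 4293/32)

alpha=31/5, beta=4293/32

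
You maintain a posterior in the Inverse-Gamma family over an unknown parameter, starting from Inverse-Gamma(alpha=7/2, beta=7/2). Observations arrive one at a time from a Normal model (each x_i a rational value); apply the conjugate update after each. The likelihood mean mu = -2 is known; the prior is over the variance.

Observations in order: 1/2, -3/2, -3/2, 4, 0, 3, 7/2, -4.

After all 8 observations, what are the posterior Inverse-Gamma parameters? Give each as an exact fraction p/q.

obs 1: x=1/2 → posterior Inverse-Gamma(4, 53/8)
obs 2: x=-3/2 → posterior Inverse-Gamma(9/2, 27/4)
obs 3: x=-3/2 → posterior Inverse-Gamma(5, 55/8)
obs 4: x=4 → posterior Inverse-Gamma(11/2, 199/8)
obs 5: x=0 → posterior Inverse-Gamma(6, 215/8)
obs 6: x=3 → posterior Inverse-Gamma(13/2, 315/8)
obs 7: x=7/2 → posterior Inverse-Gamma(7, 109/2)
obs 8: x=-4 → posterior Inverse-Gamma(15/2, 113/2)

alpha=15/2, beta=113/2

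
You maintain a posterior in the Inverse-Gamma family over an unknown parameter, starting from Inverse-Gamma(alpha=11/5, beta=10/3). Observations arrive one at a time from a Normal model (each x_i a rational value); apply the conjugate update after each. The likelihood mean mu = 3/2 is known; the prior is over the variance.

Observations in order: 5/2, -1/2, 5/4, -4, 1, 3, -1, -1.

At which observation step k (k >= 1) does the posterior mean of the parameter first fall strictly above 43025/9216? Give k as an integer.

obs 1: x=5/2 → posterior Inverse-Gamma(27/10, 23/6)
obs 2: x=-1/2 → posterior Inverse-Gamma(16/5, 35/6)
obs 3: x=5/4 → posterior Inverse-Gamma(37/10, 563/96)
obs 4: x=-4 → posterior Inverse-Gamma(21/5, 2015/96)
obs 5: x=1 → posterior Inverse-Gamma(47/10, 2027/96)
obs 6: x=3 → posterior Inverse-Gamma(26/5, 2135/96)
obs 7: x=-1 → posterior Inverse-Gamma(57/10, 2435/96)
obs 8: x=-1 → posterior Inverse-Gamma(31/5, 2735/96)

k = 4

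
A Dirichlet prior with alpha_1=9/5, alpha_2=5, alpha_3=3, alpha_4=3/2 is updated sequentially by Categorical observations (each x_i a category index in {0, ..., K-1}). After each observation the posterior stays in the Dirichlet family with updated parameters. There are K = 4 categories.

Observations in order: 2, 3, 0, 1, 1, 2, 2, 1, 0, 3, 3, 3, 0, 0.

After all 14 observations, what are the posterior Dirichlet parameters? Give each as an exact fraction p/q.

alpha_1=29/5, alpha_2=8, alpha_3=6, alpha_4=11/2

obs 1: x=2 → posterior Dirichlet(9/5, 5, 4, 3/2)
obs 2: x=3 → posterior Dirichlet(9/5, 5, 4, 5/2)
obs 3: x=0 → posterior Dirichlet(14/5, 5, 4, 5/2)
obs 4: x=1 → posterior Dirichlet(14/5, 6, 4, 5/2)
obs 5: x=1 → posterior Dirichlet(14/5, 7, 4, 5/2)
obs 6: x=2 → posterior Dirichlet(14/5, 7, 5, 5/2)
obs 7: x=2 → posterior Dirichlet(14/5, 7, 6, 5/2)
obs 8: x=1 → posterior Dirichlet(14/5, 8, 6, 5/2)
obs 9: x=0 → posterior Dirichlet(19/5, 8, 6, 5/2)
obs 10: x=3 → posterior Dirichlet(19/5, 8, 6, 7/2)
obs 11: x=3 → posterior Dirichlet(19/5, 8, 6, 9/2)
obs 12: x=3 → posterior Dirichlet(19/5, 8, 6, 11/2)
obs 13: x=0 → posterior Dirichlet(24/5, 8, 6, 11/2)
obs 14: x=0 → posterior Dirichlet(29/5, 8, 6, 11/2)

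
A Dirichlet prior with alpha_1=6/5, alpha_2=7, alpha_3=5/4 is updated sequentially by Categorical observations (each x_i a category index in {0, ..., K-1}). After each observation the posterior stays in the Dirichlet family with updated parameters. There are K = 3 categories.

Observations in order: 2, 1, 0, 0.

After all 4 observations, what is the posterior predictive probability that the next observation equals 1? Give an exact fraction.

160/269

obs 1: x=2 → posterior Dirichlet(6/5, 7, 9/4)
obs 2: x=1 → posterior Dirichlet(6/5, 8, 9/4)
obs 3: x=0 → posterior Dirichlet(11/5, 8, 9/4)
obs 4: x=0 → posterior Dirichlet(16/5, 8, 9/4)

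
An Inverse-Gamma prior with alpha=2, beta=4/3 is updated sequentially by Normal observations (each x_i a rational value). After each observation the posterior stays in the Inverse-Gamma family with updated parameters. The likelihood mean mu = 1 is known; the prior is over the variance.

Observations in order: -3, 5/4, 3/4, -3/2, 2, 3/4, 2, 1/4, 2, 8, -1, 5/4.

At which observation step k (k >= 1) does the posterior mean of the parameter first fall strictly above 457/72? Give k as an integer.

obs 1: x=-3 → posterior Inverse-Gamma(5/2, 28/3)
obs 2: x=5/4 → posterior Inverse-Gamma(3, 899/96)
obs 3: x=3/4 → posterior Inverse-Gamma(7/2, 451/48)
obs 4: x=-3/2 → posterior Inverse-Gamma(4, 601/48)
obs 5: x=2 → posterior Inverse-Gamma(9/2, 625/48)
obs 6: x=3/4 → posterior Inverse-Gamma(5, 1253/96)
obs 7: x=2 → posterior Inverse-Gamma(11/2, 1301/96)
obs 8: x=1/4 → posterior Inverse-Gamma(6, 83/6)
obs 9: x=2 → posterior Inverse-Gamma(13/2, 43/3)
obs 10: x=8 → posterior Inverse-Gamma(7, 233/6)
obs 11: x=-1 → posterior Inverse-Gamma(15/2, 245/6)
obs 12: x=5/4 → posterior Inverse-Gamma(8, 3923/96)

k = 10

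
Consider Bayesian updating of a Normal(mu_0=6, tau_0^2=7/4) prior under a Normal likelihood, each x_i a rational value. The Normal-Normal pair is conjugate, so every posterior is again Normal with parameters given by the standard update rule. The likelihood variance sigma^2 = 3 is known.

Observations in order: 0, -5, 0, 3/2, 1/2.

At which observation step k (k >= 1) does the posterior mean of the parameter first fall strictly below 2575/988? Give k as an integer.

k = 2

obs 1: x=0 → posterior Normal(72/19, 21/19)
obs 2: x=-5 → posterior Normal(37/26, 21/26)
obs 3: x=0 → posterior Normal(37/33, 7/11)
obs 4: x=3/2 → posterior Normal(19/16, 21/40)
obs 5: x=1/2 → posterior Normal(51/47, 21/47)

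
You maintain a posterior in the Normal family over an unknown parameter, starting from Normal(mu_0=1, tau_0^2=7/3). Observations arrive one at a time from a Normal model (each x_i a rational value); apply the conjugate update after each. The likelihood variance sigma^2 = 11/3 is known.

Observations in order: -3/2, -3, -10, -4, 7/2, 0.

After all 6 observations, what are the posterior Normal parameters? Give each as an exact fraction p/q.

mu_0=-94/53, tau_0^2=77/159

obs 1: x=-3/2 → posterior Normal(1/36, 77/54)
obs 2: x=-3 → posterior Normal(-41/50, 77/75)
obs 3: x=-10 → posterior Normal(-181/64, 77/96)
obs 4: x=-4 → posterior Normal(-79/26, 77/117)
obs 5: x=7/2 → posterior Normal(-47/23, 77/138)
obs 6: x=0 → posterior Normal(-94/53, 77/159)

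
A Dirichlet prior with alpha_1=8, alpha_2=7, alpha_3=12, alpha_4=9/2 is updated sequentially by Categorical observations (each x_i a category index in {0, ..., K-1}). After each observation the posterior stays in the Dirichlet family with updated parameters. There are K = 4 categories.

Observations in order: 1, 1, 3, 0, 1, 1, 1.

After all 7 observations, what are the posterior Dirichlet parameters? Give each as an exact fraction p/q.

alpha_1=9, alpha_2=12, alpha_3=12, alpha_4=11/2

obs 1: x=1 → posterior Dirichlet(8, 8, 12, 9/2)
obs 2: x=1 → posterior Dirichlet(8, 9, 12, 9/2)
obs 3: x=3 → posterior Dirichlet(8, 9, 12, 11/2)
obs 4: x=0 → posterior Dirichlet(9, 9, 12, 11/2)
obs 5: x=1 → posterior Dirichlet(9, 10, 12, 11/2)
obs 6: x=1 → posterior Dirichlet(9, 11, 12, 11/2)
obs 7: x=1 → posterior Dirichlet(9, 12, 12, 11/2)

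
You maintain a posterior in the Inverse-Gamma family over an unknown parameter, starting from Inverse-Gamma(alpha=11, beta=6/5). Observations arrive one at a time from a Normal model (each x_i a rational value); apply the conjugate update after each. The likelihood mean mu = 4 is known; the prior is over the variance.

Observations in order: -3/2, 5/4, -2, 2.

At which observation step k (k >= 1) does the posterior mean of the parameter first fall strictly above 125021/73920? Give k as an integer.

k = 2

obs 1: x=-3/2 → posterior Inverse-Gamma(23/2, 653/40)
obs 2: x=5/4 → posterior Inverse-Gamma(12, 3217/160)
obs 3: x=-2 → posterior Inverse-Gamma(25/2, 6097/160)
obs 4: x=2 → posterior Inverse-Gamma(13, 6417/160)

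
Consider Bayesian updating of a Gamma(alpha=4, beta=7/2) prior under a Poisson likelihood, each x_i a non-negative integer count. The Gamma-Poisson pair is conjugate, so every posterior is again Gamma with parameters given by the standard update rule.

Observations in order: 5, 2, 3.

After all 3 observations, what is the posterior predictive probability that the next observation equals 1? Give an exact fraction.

110246538799580092/437893890380859375

obs 1: x=5 → posterior Gamma(9, 9/2)
obs 2: x=2 → posterior Gamma(11, 11/2)
obs 3: x=3 → posterior Gamma(14, 13/2)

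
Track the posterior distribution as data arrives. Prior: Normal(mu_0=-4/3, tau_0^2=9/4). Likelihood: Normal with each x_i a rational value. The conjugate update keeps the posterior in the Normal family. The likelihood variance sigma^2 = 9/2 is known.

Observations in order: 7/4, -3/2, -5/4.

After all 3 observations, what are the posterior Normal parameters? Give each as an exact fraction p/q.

obs 1: x=7/4 → posterior Normal(-11/36, 3/2)
obs 2: x=-3/2 → posterior Normal(-29/48, 9/8)
obs 3: x=-5/4 → posterior Normal(-11/15, 9/10)

mu_0=-11/15, tau_0^2=9/10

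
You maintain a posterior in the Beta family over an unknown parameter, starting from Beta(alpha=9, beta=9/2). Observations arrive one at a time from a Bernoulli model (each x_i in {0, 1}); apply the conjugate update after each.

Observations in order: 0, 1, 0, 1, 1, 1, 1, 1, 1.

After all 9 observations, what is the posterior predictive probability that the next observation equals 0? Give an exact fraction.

13/45

obs 1: x=0 → posterior Beta(9, 11/2)
obs 2: x=1 → posterior Beta(10, 11/2)
obs 3: x=0 → posterior Beta(10, 13/2)
obs 4: x=1 → posterior Beta(11, 13/2)
obs 5: x=1 → posterior Beta(12, 13/2)
obs 6: x=1 → posterior Beta(13, 13/2)
obs 7: x=1 → posterior Beta(14, 13/2)
obs 8: x=1 → posterior Beta(15, 13/2)
obs 9: x=1 → posterior Beta(16, 13/2)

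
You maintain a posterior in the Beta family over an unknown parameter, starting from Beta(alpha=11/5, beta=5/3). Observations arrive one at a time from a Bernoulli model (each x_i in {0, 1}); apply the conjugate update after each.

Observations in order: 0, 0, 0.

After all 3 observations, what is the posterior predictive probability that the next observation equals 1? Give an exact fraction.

obs 1: x=0 → posterior Beta(11/5, 8/3)
obs 2: x=0 → posterior Beta(11/5, 11/3)
obs 3: x=0 → posterior Beta(11/5, 14/3)

33/103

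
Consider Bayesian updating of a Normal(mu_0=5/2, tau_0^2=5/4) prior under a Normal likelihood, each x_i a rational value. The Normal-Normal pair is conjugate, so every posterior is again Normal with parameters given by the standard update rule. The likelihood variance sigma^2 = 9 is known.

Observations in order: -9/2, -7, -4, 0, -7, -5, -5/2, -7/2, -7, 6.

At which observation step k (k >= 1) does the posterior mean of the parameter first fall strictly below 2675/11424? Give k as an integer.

obs 1: x=-9/2 → posterior Normal(135/82, 45/41)
obs 2: x=-7 → posterior Normal(65/92, 45/46)
obs 3: x=-4 → posterior Normal(25/102, 15/17)
obs 4: x=0 → posterior Normal(25/112, 45/56)
obs 5: x=-7 → posterior Normal(-45/122, 45/61)
obs 6: x=-5 → posterior Normal(-95/132, 15/22)
obs 7: x=-5/2 → posterior Normal(-60/71, 45/71)
obs 8: x=-7/2 → posterior Normal(-155/152, 45/76)
obs 9: x=-7 → posterior Normal(-25/18, 5/9)
obs 10: x=6 → posterior Normal(-165/172, 45/86)

k = 4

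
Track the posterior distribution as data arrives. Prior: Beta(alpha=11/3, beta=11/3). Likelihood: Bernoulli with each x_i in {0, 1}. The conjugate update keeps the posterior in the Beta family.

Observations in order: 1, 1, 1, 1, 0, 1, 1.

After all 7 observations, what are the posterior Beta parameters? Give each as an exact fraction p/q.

alpha=29/3, beta=14/3

obs 1: x=1 → posterior Beta(14/3, 11/3)
obs 2: x=1 → posterior Beta(17/3, 11/3)
obs 3: x=1 → posterior Beta(20/3, 11/3)
obs 4: x=1 → posterior Beta(23/3, 11/3)
obs 5: x=0 → posterior Beta(23/3, 14/3)
obs 6: x=1 → posterior Beta(26/3, 14/3)
obs 7: x=1 → posterior Beta(29/3, 14/3)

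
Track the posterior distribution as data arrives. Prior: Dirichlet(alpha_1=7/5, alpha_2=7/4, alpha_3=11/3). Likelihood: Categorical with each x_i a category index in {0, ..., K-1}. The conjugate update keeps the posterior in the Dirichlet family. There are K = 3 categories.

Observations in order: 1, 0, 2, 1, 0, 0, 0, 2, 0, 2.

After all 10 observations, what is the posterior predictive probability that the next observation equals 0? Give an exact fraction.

384/1009

obs 1: x=1 → posterior Dirichlet(7/5, 11/4, 11/3)
obs 2: x=0 → posterior Dirichlet(12/5, 11/4, 11/3)
obs 3: x=2 → posterior Dirichlet(12/5, 11/4, 14/3)
obs 4: x=1 → posterior Dirichlet(12/5, 15/4, 14/3)
obs 5: x=0 → posterior Dirichlet(17/5, 15/4, 14/3)
obs 6: x=0 → posterior Dirichlet(22/5, 15/4, 14/3)
obs 7: x=0 → posterior Dirichlet(27/5, 15/4, 14/3)
obs 8: x=2 → posterior Dirichlet(27/5, 15/4, 17/3)
obs 9: x=0 → posterior Dirichlet(32/5, 15/4, 17/3)
obs 10: x=2 → posterior Dirichlet(32/5, 15/4, 20/3)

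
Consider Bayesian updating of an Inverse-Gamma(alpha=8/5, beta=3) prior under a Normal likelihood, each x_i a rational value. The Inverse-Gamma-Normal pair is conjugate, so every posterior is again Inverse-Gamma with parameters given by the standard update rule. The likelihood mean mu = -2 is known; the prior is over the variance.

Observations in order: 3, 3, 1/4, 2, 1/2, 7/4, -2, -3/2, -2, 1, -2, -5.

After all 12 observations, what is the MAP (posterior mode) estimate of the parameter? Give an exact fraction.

obs 1: x=3 → posterior Inverse-Gamma(21/10, 31/2)
obs 2: x=3 → posterior Inverse-Gamma(13/5, 28)
obs 3: x=1/4 → posterior Inverse-Gamma(31/10, 977/32)
obs 4: x=2 → posterior Inverse-Gamma(18/5, 1233/32)
obs 5: x=1/2 → posterior Inverse-Gamma(41/10, 1333/32)
obs 6: x=7/4 → posterior Inverse-Gamma(23/5, 779/16)
obs 7: x=-2 → posterior Inverse-Gamma(51/10, 779/16)
obs 8: x=-3/2 → posterior Inverse-Gamma(28/5, 781/16)
obs 9: x=-2 → posterior Inverse-Gamma(61/10, 781/16)
obs 10: x=1 → posterior Inverse-Gamma(33/5, 853/16)
obs 11: x=-2 → posterior Inverse-Gamma(71/10, 853/16)
obs 12: x=-5 → posterior Inverse-Gamma(38/5, 925/16)

4625/688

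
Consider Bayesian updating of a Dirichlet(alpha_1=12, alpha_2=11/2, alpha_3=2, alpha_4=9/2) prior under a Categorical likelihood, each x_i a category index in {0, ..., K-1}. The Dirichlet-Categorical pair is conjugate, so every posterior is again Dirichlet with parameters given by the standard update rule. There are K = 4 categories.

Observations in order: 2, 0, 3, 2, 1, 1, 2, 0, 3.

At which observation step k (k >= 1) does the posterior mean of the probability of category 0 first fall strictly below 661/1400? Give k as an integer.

k = 4

obs 1: x=2 → posterior Dirichlet(12, 11/2, 3, 9/2)
obs 2: x=0 → posterior Dirichlet(13, 11/2, 3, 9/2)
obs 3: x=3 → posterior Dirichlet(13, 11/2, 3, 11/2)
obs 4: x=2 → posterior Dirichlet(13, 11/2, 4, 11/2)
obs 5: x=1 → posterior Dirichlet(13, 13/2, 4, 11/2)
obs 6: x=1 → posterior Dirichlet(13, 15/2, 4, 11/2)
obs 7: x=2 → posterior Dirichlet(13, 15/2, 5, 11/2)
obs 8: x=0 → posterior Dirichlet(14, 15/2, 5, 11/2)
obs 9: x=3 → posterior Dirichlet(14, 15/2, 5, 13/2)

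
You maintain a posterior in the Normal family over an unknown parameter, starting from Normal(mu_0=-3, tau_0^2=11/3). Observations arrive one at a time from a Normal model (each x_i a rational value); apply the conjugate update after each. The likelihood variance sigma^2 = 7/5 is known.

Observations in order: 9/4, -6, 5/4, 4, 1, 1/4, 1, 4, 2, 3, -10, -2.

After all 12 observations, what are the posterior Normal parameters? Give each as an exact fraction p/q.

obs 1: x=9/4 → posterior Normal(243/304, 77/76)
obs 2: x=-6 → posterior Normal(-1077/524, 77/131)
obs 3: x=5/4 → posterior Normal(-401/372, 77/186)
obs 4: x=4 → posterior Normal(39/482, 77/241)
obs 5: x=1 → posterior Normal(149/592, 77/296)
obs 6: x=1/4 → posterior Normal(353/1404, 77/351)
obs 7: x=1 → posterior Normal(573/1624, 11/58)
obs 8: x=4 → posterior Normal(1453/1844, 77/461)
obs 9: x=2 → posterior Normal(631/688, 77/516)
obs 10: x=3 → posterior Normal(2553/2284, 77/571)
obs 11: x=-10 → posterior Normal(353/2504, 77/626)
obs 12: x=-2 → posterior Normal(-29/908, 77/681)

mu_0=-29/908, tau_0^2=77/681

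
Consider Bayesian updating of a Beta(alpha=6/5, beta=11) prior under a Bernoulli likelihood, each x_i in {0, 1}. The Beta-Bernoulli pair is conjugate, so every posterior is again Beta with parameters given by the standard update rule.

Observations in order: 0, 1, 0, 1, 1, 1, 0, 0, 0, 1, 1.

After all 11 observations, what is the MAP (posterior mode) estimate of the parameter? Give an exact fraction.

obs 1: x=0 → posterior Beta(6/5, 12)
obs 2: x=1 → posterior Beta(11/5, 12)
obs 3: x=0 → posterior Beta(11/5, 13)
obs 4: x=1 → posterior Beta(16/5, 13)
obs 5: x=1 → posterior Beta(21/5, 13)
obs 6: x=1 → posterior Beta(26/5, 13)
obs 7: x=0 → posterior Beta(26/5, 14)
obs 8: x=0 → posterior Beta(26/5, 15)
obs 9: x=0 → posterior Beta(26/5, 16)
obs 10: x=1 → posterior Beta(31/5, 16)
obs 11: x=1 → posterior Beta(36/5, 16)

31/106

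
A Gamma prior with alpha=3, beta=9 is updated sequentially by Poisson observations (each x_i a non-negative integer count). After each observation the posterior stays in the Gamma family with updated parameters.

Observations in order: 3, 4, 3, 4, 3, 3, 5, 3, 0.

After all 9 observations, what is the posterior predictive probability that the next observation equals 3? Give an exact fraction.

4470149210772971249661789140946097948065792/30034640110980377619945846078500632729311721

obs 1: x=3 → posterior Gamma(6, 10)
obs 2: x=4 → posterior Gamma(10, 11)
obs 3: x=3 → posterior Gamma(13, 12)
obs 4: x=4 → posterior Gamma(17, 13)
obs 5: x=3 → posterior Gamma(20, 14)
obs 6: x=3 → posterior Gamma(23, 15)
obs 7: x=5 → posterior Gamma(28, 16)
obs 8: x=3 → posterior Gamma(31, 17)
obs 9: x=0 → posterior Gamma(31, 18)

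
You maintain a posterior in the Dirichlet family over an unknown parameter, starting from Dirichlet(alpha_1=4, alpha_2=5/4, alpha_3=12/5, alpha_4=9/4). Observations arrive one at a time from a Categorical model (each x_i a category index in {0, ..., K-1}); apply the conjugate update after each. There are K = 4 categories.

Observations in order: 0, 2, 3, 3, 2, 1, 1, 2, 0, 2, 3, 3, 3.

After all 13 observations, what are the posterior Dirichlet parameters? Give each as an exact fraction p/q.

alpha_1=6, alpha_2=13/4, alpha_3=32/5, alpha_4=29/4

obs 1: x=0 → posterior Dirichlet(5, 5/4, 12/5, 9/4)
obs 2: x=2 → posterior Dirichlet(5, 5/4, 17/5, 9/4)
obs 3: x=3 → posterior Dirichlet(5, 5/4, 17/5, 13/4)
obs 4: x=3 → posterior Dirichlet(5, 5/4, 17/5, 17/4)
obs 5: x=2 → posterior Dirichlet(5, 5/4, 22/5, 17/4)
obs 6: x=1 → posterior Dirichlet(5, 9/4, 22/5, 17/4)
obs 7: x=1 → posterior Dirichlet(5, 13/4, 22/5, 17/4)
obs 8: x=2 → posterior Dirichlet(5, 13/4, 27/5, 17/4)
obs 9: x=0 → posterior Dirichlet(6, 13/4, 27/5, 17/4)
obs 10: x=2 → posterior Dirichlet(6, 13/4, 32/5, 17/4)
obs 11: x=3 → posterior Dirichlet(6, 13/4, 32/5, 21/4)
obs 12: x=3 → posterior Dirichlet(6, 13/4, 32/5, 25/4)
obs 13: x=3 → posterior Dirichlet(6, 13/4, 32/5, 29/4)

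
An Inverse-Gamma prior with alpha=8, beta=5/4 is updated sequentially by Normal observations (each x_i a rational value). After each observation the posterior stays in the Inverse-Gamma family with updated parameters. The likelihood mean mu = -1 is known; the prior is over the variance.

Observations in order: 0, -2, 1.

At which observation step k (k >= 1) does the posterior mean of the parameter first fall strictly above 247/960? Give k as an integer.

k = 2

obs 1: x=0 → posterior Inverse-Gamma(17/2, 7/4)
obs 2: x=-2 → posterior Inverse-Gamma(9, 9/4)
obs 3: x=1 → posterior Inverse-Gamma(19/2, 17/4)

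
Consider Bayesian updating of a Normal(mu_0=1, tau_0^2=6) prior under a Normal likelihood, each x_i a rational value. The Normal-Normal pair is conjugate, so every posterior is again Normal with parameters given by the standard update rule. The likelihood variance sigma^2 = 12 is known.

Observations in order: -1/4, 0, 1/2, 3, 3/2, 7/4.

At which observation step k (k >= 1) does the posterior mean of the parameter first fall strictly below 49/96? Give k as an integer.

obs 1: x=-1/4 → posterior Normal(7/12, 4)
obs 2: x=0 → posterior Normal(7/16, 3)
obs 3: x=1/2 → posterior Normal(9/20, 12/5)
obs 4: x=3 → posterior Normal(7/8, 2)
obs 5: x=3/2 → posterior Normal(27/28, 12/7)
obs 6: x=7/4 → posterior Normal(17/16, 3/2)

k = 2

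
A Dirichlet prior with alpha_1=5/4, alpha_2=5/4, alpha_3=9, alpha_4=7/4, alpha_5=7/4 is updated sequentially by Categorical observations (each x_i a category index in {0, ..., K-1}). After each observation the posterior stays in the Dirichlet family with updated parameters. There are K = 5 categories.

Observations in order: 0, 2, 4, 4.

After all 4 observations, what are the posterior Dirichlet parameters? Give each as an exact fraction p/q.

obs 1: x=0 → posterior Dirichlet(9/4, 5/4, 9, 7/4, 7/4)
obs 2: x=2 → posterior Dirichlet(9/4, 5/4, 10, 7/4, 7/4)
obs 3: x=4 → posterior Dirichlet(9/4, 5/4, 10, 7/4, 11/4)
obs 4: x=4 → posterior Dirichlet(9/4, 5/4, 10, 7/4, 15/4)

alpha_1=9/4, alpha_2=5/4, alpha_3=10, alpha_4=7/4, alpha_5=15/4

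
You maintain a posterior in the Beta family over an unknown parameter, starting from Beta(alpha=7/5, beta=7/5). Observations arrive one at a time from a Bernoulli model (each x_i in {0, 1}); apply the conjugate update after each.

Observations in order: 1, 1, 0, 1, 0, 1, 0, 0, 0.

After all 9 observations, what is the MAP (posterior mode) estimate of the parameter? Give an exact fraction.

obs 1: x=1 → posterior Beta(12/5, 7/5)
obs 2: x=1 → posterior Beta(17/5, 7/5)
obs 3: x=0 → posterior Beta(17/5, 12/5)
obs 4: x=1 → posterior Beta(22/5, 12/5)
obs 5: x=0 → posterior Beta(22/5, 17/5)
obs 6: x=1 → posterior Beta(27/5, 17/5)
obs 7: x=0 → posterior Beta(27/5, 22/5)
obs 8: x=0 → posterior Beta(27/5, 27/5)
obs 9: x=0 → posterior Beta(27/5, 32/5)

22/49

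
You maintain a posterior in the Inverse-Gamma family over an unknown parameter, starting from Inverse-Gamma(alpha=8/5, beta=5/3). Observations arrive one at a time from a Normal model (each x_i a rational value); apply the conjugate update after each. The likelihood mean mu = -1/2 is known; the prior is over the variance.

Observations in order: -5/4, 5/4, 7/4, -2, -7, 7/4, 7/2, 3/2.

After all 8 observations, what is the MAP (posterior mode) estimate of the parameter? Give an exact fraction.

obs 1: x=-5/4 → posterior Inverse-Gamma(21/10, 187/96)
obs 2: x=5/4 → posterior Inverse-Gamma(13/5, 167/48)
obs 3: x=7/4 → posterior Inverse-Gamma(31/10, 577/96)
obs 4: x=-2 → posterior Inverse-Gamma(18/5, 685/96)
obs 5: x=-7 → posterior Inverse-Gamma(41/10, 2713/96)
obs 6: x=7/4 → posterior Inverse-Gamma(23/5, 739/24)
obs 7: x=7/2 → posterior Inverse-Gamma(51/10, 931/24)
obs 8: x=3/2 → posterior Inverse-Gamma(28/5, 979/24)

445/72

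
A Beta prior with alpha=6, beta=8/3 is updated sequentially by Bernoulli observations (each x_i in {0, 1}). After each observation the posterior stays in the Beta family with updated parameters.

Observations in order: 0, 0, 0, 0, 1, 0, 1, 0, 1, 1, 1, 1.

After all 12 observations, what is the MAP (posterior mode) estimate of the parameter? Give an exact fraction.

33/56

obs 1: x=0 → posterior Beta(6, 11/3)
obs 2: x=0 → posterior Beta(6, 14/3)
obs 3: x=0 → posterior Beta(6, 17/3)
obs 4: x=0 → posterior Beta(6, 20/3)
obs 5: x=1 → posterior Beta(7, 20/3)
obs 6: x=0 → posterior Beta(7, 23/3)
obs 7: x=1 → posterior Beta(8, 23/3)
obs 8: x=0 → posterior Beta(8, 26/3)
obs 9: x=1 → posterior Beta(9, 26/3)
obs 10: x=1 → posterior Beta(10, 26/3)
obs 11: x=1 → posterior Beta(11, 26/3)
obs 12: x=1 → posterior Beta(12, 26/3)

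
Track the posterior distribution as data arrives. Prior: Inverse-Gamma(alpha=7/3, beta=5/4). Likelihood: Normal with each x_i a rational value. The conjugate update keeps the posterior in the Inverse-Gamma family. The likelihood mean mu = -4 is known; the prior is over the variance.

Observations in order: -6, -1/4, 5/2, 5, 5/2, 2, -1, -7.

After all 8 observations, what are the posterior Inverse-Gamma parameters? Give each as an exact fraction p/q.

alpha=19/3, beta=3841/32

obs 1: x=-6 → posterior Inverse-Gamma(17/6, 13/4)
obs 2: x=-1/4 → posterior Inverse-Gamma(10/3, 329/32)
obs 3: x=5/2 → posterior Inverse-Gamma(23/6, 1005/32)
obs 4: x=5 → posterior Inverse-Gamma(13/3, 2301/32)
obs 5: x=5/2 → posterior Inverse-Gamma(29/6, 2977/32)
obs 6: x=2 → posterior Inverse-Gamma(16/3, 3553/32)
obs 7: x=-1 → posterior Inverse-Gamma(35/6, 3697/32)
obs 8: x=-7 → posterior Inverse-Gamma(19/3, 3841/32)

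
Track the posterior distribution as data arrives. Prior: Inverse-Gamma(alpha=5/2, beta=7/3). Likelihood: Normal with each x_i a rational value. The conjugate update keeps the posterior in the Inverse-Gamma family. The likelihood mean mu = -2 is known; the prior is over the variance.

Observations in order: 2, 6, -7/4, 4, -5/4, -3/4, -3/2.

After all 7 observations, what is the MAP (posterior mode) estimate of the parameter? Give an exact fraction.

5909/672

obs 1: x=2 → posterior Inverse-Gamma(3, 31/3)
obs 2: x=6 → posterior Inverse-Gamma(7/2, 127/3)
obs 3: x=-7/4 → posterior Inverse-Gamma(4, 4067/96)
obs 4: x=4 → posterior Inverse-Gamma(9/2, 5795/96)
obs 5: x=-5/4 → posterior Inverse-Gamma(5, 2911/48)
obs 6: x=-3/4 → posterior Inverse-Gamma(11/2, 5897/96)
obs 7: x=-3/2 → posterior Inverse-Gamma(6, 5909/96)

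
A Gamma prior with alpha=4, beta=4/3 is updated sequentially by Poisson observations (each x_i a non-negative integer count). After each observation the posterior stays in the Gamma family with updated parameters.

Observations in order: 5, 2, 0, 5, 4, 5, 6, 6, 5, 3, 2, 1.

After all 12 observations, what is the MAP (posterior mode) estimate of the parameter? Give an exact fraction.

obs 1: x=5 → posterior Gamma(9, 7/3)
obs 2: x=2 → posterior Gamma(11, 10/3)
obs 3: x=0 → posterior Gamma(11, 13/3)
obs 4: x=5 → posterior Gamma(16, 16/3)
obs 5: x=4 → posterior Gamma(20, 19/3)
obs 6: x=5 → posterior Gamma(25, 22/3)
obs 7: x=6 → posterior Gamma(31, 25/3)
obs 8: x=6 → posterior Gamma(37, 28/3)
obs 9: x=5 → posterior Gamma(42, 31/3)
obs 10: x=3 → posterior Gamma(45, 34/3)
obs 11: x=2 → posterior Gamma(47, 37/3)
obs 12: x=1 → posterior Gamma(48, 40/3)

141/40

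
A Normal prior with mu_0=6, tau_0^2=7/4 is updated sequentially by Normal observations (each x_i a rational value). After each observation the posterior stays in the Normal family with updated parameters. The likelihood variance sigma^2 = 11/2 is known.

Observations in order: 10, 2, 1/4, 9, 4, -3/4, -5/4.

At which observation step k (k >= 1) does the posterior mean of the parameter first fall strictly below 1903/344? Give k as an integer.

obs 1: x=10 → posterior Normal(202/29, 77/58)
obs 2: x=2 → posterior Normal(6, 77/72)
obs 3: x=1/4 → posterior Normal(871/172, 77/86)
obs 4: x=9 → posterior Normal(1123/200, 77/100)
obs 5: x=4 → posterior Normal(65/12, 77/114)
obs 6: x=-3/4 → posterior Normal(607/128, 77/128)
obs 7: x=-5/4 → posterior Normal(1179/284, 77/142)

k = 3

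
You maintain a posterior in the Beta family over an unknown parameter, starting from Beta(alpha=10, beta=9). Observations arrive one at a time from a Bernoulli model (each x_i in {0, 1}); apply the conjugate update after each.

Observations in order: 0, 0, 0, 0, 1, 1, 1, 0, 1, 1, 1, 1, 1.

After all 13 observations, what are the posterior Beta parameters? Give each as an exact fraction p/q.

obs 1: x=0 → posterior Beta(10, 10)
obs 2: x=0 → posterior Beta(10, 11)
obs 3: x=0 → posterior Beta(10, 12)
obs 4: x=0 → posterior Beta(10, 13)
obs 5: x=1 → posterior Beta(11, 13)
obs 6: x=1 → posterior Beta(12, 13)
obs 7: x=1 → posterior Beta(13, 13)
obs 8: x=0 → posterior Beta(13, 14)
obs 9: x=1 → posterior Beta(14, 14)
obs 10: x=1 → posterior Beta(15, 14)
obs 11: x=1 → posterior Beta(16, 14)
obs 12: x=1 → posterior Beta(17, 14)
obs 13: x=1 → posterior Beta(18, 14)

alpha=18, beta=14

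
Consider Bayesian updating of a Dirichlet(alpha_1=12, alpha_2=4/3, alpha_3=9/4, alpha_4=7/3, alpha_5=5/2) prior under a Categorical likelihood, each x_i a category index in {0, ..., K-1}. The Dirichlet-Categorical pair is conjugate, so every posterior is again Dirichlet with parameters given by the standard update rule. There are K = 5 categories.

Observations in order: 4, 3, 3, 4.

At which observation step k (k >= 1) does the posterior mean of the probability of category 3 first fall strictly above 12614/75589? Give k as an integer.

obs 1: x=4 → posterior Dirichlet(12, 4/3, 9/4, 7/3, 7/2)
obs 2: x=3 → posterior Dirichlet(12, 4/3, 9/4, 10/3, 7/2)
obs 3: x=3 → posterior Dirichlet(12, 4/3, 9/4, 13/3, 7/2)
obs 4: x=4 → posterior Dirichlet(12, 4/3, 9/4, 13/3, 9/2)

k = 3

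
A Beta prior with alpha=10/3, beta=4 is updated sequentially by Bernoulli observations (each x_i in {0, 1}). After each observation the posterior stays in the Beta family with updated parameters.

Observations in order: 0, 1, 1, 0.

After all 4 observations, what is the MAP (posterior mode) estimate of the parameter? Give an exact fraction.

13/28

obs 1: x=0 → posterior Beta(10/3, 5)
obs 2: x=1 → posterior Beta(13/3, 5)
obs 3: x=1 → posterior Beta(16/3, 5)
obs 4: x=0 → posterior Beta(16/3, 6)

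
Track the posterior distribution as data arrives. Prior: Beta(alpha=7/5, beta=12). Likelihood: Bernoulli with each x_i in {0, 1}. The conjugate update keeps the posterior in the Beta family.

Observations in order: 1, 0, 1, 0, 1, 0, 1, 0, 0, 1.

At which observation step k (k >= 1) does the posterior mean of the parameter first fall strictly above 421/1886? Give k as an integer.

k = 5

obs 1: x=1 → posterior Beta(12/5, 12)
obs 2: x=0 → posterior Beta(12/5, 13)
obs 3: x=1 → posterior Beta(17/5, 13)
obs 4: x=0 → posterior Beta(17/5, 14)
obs 5: x=1 → posterior Beta(22/5, 14)
obs 6: x=0 → posterior Beta(22/5, 15)
obs 7: x=1 → posterior Beta(27/5, 15)
obs 8: x=0 → posterior Beta(27/5, 16)
obs 9: x=0 → posterior Beta(27/5, 17)
obs 10: x=1 → posterior Beta(32/5, 17)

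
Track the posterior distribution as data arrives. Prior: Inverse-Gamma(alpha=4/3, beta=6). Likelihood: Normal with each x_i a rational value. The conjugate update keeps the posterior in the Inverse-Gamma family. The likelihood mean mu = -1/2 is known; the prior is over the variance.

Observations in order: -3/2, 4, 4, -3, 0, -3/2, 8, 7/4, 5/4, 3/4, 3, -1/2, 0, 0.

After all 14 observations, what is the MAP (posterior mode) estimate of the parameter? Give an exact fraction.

7473/896

obs 1: x=-3/2 → posterior Inverse-Gamma(11/6, 13/2)
obs 2: x=4 → posterior Inverse-Gamma(7/3, 133/8)
obs 3: x=4 → posterior Inverse-Gamma(17/6, 107/4)
obs 4: x=-3 → posterior Inverse-Gamma(10/3, 239/8)
obs 5: x=0 → posterior Inverse-Gamma(23/6, 30)
obs 6: x=-3/2 → posterior Inverse-Gamma(13/3, 61/2)
obs 7: x=8 → posterior Inverse-Gamma(29/6, 533/8)
obs 8: x=7/4 → posterior Inverse-Gamma(16/3, 2213/32)
obs 9: x=5/4 → posterior Inverse-Gamma(35/6, 1131/16)
obs 10: x=3/4 → posterior Inverse-Gamma(19/3, 2287/32)
obs 11: x=3 → posterior Inverse-Gamma(41/6, 2483/32)
obs 12: x=-1/2 → posterior Inverse-Gamma(22/3, 2483/32)
obs 13: x=0 → posterior Inverse-Gamma(47/6, 2487/32)
obs 14: x=0 → posterior Inverse-Gamma(25/3, 2491/32)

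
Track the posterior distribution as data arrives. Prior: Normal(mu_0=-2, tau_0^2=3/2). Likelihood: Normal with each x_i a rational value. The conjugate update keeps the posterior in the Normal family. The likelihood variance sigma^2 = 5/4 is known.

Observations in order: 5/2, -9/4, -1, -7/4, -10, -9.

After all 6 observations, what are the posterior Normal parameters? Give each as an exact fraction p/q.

mu_0=-139/41, tau_0^2=15/82

obs 1: x=5/2 → posterior Normal(5/11, 15/22)
obs 2: x=-9/4 → posterior Normal(-1/2, 15/34)
obs 3: x=-1 → posterior Normal(-29/46, 15/46)
obs 4: x=-7/4 → posterior Normal(-25/29, 15/58)
obs 5: x=-10 → posterior Normal(-17/7, 3/14)
obs 6: x=-9 → posterior Normal(-139/41, 15/82)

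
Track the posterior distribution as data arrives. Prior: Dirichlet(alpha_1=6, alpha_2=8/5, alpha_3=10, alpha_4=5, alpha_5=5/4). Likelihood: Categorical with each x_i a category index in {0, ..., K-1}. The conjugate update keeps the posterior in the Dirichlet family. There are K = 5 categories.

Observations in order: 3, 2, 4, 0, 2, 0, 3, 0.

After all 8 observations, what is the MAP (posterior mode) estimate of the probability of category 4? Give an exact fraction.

obs 1: x=3 → posterior Dirichlet(6, 8/5, 10, 6, 5/4)
obs 2: x=2 → posterior Dirichlet(6, 8/5, 11, 6, 5/4)
obs 3: x=4 → posterior Dirichlet(6, 8/5, 11, 6, 9/4)
obs 4: x=0 → posterior Dirichlet(7, 8/5, 11, 6, 9/4)
obs 5: x=2 → posterior Dirichlet(7, 8/5, 12, 6, 9/4)
obs 6: x=0 → posterior Dirichlet(8, 8/5, 12, 6, 9/4)
obs 7: x=3 → posterior Dirichlet(8, 8/5, 12, 7, 9/4)
obs 8: x=0 → posterior Dirichlet(9, 8/5, 12, 7, 9/4)

25/537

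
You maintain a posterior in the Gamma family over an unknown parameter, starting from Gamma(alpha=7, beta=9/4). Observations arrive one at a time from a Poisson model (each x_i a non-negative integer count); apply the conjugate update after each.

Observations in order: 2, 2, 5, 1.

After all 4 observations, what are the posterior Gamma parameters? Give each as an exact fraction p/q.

alpha=17, beta=25/4

obs 1: x=2 → posterior Gamma(9, 13/4)
obs 2: x=2 → posterior Gamma(11, 17/4)
obs 3: x=5 → posterior Gamma(16, 21/4)
obs 4: x=1 → posterior Gamma(17, 25/4)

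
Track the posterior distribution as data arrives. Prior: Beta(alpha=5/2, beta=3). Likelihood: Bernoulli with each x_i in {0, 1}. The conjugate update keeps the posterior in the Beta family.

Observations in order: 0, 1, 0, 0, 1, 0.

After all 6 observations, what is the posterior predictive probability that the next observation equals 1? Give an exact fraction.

9/23

obs 1: x=0 → posterior Beta(5/2, 4)
obs 2: x=1 → posterior Beta(7/2, 4)
obs 3: x=0 → posterior Beta(7/2, 5)
obs 4: x=0 → posterior Beta(7/2, 6)
obs 5: x=1 → posterior Beta(9/2, 6)
obs 6: x=0 → posterior Beta(9/2, 7)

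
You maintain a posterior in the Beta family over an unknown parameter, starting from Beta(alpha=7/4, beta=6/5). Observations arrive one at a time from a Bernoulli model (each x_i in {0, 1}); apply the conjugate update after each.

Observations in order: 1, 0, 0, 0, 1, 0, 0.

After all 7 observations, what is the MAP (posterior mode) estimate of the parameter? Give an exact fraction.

55/159

obs 1: x=1 → posterior Beta(11/4, 6/5)
obs 2: x=0 → posterior Beta(11/4, 11/5)
obs 3: x=0 → posterior Beta(11/4, 16/5)
obs 4: x=0 → posterior Beta(11/4, 21/5)
obs 5: x=1 → posterior Beta(15/4, 21/5)
obs 6: x=0 → posterior Beta(15/4, 26/5)
obs 7: x=0 → posterior Beta(15/4, 31/5)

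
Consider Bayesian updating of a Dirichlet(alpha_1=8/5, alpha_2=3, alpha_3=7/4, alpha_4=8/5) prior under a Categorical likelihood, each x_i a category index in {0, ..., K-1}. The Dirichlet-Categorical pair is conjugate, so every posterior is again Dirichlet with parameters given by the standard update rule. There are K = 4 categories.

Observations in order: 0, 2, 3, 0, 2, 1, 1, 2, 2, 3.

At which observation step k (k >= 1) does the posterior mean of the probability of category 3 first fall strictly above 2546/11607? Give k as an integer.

k = 3

obs 1: x=0 → posterior Dirichlet(13/5, 3, 7/4, 8/5)
obs 2: x=2 → posterior Dirichlet(13/5, 3, 11/4, 8/5)
obs 3: x=3 → posterior Dirichlet(13/5, 3, 11/4, 13/5)
obs 4: x=0 → posterior Dirichlet(18/5, 3, 11/4, 13/5)
obs 5: x=2 → posterior Dirichlet(18/5, 3, 15/4, 13/5)
obs 6: x=1 → posterior Dirichlet(18/5, 4, 15/4, 13/5)
obs 7: x=1 → posterior Dirichlet(18/5, 5, 15/4, 13/5)
obs 8: x=2 → posterior Dirichlet(18/5, 5, 19/4, 13/5)
obs 9: x=2 → posterior Dirichlet(18/5, 5, 23/4, 13/5)
obs 10: x=3 → posterior Dirichlet(18/5, 5, 23/4, 18/5)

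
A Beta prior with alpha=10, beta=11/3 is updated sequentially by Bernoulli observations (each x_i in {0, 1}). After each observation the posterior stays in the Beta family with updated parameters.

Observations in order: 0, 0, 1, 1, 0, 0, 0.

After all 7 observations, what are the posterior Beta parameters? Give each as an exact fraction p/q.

obs 1: x=0 → posterior Beta(10, 14/3)
obs 2: x=0 → posterior Beta(10, 17/3)
obs 3: x=1 → posterior Beta(11, 17/3)
obs 4: x=1 → posterior Beta(12, 17/3)
obs 5: x=0 → posterior Beta(12, 20/3)
obs 6: x=0 → posterior Beta(12, 23/3)
obs 7: x=0 → posterior Beta(12, 26/3)

alpha=12, beta=26/3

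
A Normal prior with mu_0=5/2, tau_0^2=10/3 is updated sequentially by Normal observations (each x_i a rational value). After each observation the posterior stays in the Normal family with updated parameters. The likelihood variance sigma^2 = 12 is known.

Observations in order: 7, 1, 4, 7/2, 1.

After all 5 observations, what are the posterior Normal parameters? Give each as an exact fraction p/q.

mu_0=255/86, tau_0^2=60/43

obs 1: x=7 → posterior Normal(80/23, 60/23)
obs 2: x=1 → posterior Normal(85/28, 15/7)
obs 3: x=4 → posterior Normal(35/11, 20/11)
obs 4: x=7/2 → posterior Normal(245/76, 30/19)
obs 5: x=1 → posterior Normal(255/86, 60/43)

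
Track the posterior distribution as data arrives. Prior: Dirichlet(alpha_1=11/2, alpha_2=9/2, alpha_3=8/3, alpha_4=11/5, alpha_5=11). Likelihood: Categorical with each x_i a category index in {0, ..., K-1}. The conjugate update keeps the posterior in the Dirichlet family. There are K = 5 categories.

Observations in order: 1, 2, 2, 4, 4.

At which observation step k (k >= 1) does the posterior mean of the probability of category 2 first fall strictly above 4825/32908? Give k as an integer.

k = 3

obs 1: x=1 → posterior Dirichlet(11/2, 11/2, 8/3, 11/5, 11)
obs 2: x=2 → posterior Dirichlet(11/2, 11/2, 11/3, 11/5, 11)
obs 3: x=2 → posterior Dirichlet(11/2, 11/2, 14/3, 11/5, 11)
obs 4: x=4 → posterior Dirichlet(11/2, 11/2, 14/3, 11/5, 12)
obs 5: x=4 → posterior Dirichlet(11/2, 11/2, 14/3, 11/5, 13)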